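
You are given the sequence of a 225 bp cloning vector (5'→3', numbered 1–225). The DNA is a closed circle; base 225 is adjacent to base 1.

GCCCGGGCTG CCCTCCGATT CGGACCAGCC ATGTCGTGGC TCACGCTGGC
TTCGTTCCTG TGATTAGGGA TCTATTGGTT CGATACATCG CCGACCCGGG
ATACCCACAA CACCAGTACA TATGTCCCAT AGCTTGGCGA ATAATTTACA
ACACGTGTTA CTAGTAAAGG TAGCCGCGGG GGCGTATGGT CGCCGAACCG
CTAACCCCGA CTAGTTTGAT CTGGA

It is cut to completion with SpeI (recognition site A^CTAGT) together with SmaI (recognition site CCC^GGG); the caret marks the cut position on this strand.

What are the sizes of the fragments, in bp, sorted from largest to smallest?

93, 63, 50, 19 bp

SpeI sites (ACTAGT) start at positions 160, 210.
SpeI cuts after the first base of each site, so after positions 160, 210.
SmaI sites (CCCGGG) start at positions 2, 95.
SmaI cuts after base 3 of each site, so after positions 4, 97.
Combined cut positions: 4, 97, 160, 210.
Circular molecule, 4 cuts → 4 fragments:
  5–97 → 93 bp
  98–160 → 63 bp
  161–210 → 50 bp
  211–225 then 1–4 → 15 + 4 = 19 bp
Sorted largest to smallest: 93, 63, 50, 19 bp.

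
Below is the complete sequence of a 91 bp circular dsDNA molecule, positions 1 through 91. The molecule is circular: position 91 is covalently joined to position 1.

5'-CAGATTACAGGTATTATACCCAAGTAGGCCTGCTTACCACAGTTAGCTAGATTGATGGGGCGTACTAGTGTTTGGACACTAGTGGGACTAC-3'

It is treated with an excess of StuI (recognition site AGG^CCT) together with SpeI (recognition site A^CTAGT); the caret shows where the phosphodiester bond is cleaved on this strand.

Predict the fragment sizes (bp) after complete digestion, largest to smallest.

The StuI site (AGGCCT) starts at position 26.
StuI cuts after base 3 of each site, so after position 28.
SpeI sites (ACTAGT) start at positions 64, 78.
SpeI cuts after the first base of each site, so after positions 64, 78.
Combined cut positions: 28, 64, 78.
Circular molecule, 3 cuts → 3 fragments:
  29–64 → 36 bp
  65–78 → 14 bp
  79–91 then 1–28 → 13 + 28 = 41 bp
Sorted largest to smallest: 41, 36, 14 bp.

41, 36, 14 bp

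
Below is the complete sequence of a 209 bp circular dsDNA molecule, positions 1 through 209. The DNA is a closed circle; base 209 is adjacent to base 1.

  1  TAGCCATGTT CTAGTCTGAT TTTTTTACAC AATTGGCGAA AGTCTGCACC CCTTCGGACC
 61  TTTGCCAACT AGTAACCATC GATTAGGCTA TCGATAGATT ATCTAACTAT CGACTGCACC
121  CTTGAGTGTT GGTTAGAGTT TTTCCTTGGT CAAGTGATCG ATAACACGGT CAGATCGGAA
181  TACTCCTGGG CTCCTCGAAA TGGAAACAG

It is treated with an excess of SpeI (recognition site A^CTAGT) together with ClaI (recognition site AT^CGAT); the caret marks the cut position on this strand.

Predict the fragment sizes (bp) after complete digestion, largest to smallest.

119, 67, 12, 11 bp

The SpeI site (ACTAGT) starts at position 68.
SpeI cuts after the first base of each site, so after position 68.
ClaI sites (ATCGAT) start at positions 78, 90, 157.
ClaI cuts after base 2 of each site, so after positions 79, 91, 158.
Combined cut positions: 68, 79, 91, 158.
Circular molecule, 4 cuts → 4 fragments:
  69–79 → 11 bp
  80–91 → 12 bp
  92–158 → 67 bp
  159–209 then 1–68 → 51 + 68 = 119 bp
Sorted largest to smallest: 119, 67, 12, 11 bp.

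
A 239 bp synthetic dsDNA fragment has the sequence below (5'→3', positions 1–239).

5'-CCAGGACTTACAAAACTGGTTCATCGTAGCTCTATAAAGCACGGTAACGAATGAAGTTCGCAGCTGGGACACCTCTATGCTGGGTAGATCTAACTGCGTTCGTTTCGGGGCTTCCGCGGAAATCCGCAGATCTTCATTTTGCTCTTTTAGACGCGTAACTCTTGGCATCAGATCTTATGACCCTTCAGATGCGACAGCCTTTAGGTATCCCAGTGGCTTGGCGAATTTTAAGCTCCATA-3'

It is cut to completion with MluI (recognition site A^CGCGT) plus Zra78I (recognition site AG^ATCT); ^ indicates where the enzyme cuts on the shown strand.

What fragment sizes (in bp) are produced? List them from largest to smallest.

The MluI site (ACGCGT) starts at position 151.
MluI cuts after the first base of each site, so after position 151.
Zra78I sites (AGATCT) start at positions 86, 128, 170.
Zra78I cuts after base 2 of each site, so after positions 87, 129, 171.
Combined cut positions: 87, 129, 151, 171.
Linear molecule, 4 cuts → 5 fragments:
  1–87 → 87 bp
  88–129 → 42 bp
  130–151 → 22 bp
  152–171 → 20 bp
  172–239 → 68 bp
Sorted largest to smallest: 87, 68, 42, 22, 20 bp.

87, 68, 42, 22, 20 bp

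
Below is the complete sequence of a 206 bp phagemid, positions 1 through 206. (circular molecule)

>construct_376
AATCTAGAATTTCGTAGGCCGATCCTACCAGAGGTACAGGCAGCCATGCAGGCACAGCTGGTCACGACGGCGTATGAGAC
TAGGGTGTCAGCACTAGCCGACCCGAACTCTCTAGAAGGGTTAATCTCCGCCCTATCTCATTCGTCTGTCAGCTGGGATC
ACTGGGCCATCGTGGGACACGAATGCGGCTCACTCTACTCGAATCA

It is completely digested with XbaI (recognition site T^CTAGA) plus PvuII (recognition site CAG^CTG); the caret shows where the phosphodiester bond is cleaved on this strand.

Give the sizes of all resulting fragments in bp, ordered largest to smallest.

XbaI sites (TCTAGA) start at positions 3, 111.
XbaI cuts after the first base of each site, so after positions 3, 111.
PvuII sites (CAGCTG) start at positions 55, 150.
PvuII cuts after base 3 of each site, so after positions 57, 152.
Combined cut positions: 3, 57, 111, 152.
Circular molecule, 4 cuts → 4 fragments:
  4–57 → 54 bp
  58–111 → 54 bp
  112–152 → 41 bp
  153–206 then 1–3 → 54 + 3 = 57 bp
Sorted largest to smallest: 57, 54, 54, 41 bp.

57, 54, 54, 41 bp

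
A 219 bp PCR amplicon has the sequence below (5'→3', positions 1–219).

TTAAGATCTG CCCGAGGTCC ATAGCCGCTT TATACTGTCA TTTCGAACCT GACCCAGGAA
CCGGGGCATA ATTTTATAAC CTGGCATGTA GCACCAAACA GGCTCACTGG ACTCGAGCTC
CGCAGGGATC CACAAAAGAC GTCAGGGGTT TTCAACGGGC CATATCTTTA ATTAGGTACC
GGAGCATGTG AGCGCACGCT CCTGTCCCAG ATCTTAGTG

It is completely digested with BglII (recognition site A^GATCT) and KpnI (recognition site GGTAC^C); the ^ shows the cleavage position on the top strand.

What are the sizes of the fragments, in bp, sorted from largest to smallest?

BglII sites (AGATCT) start at positions 4, 209.
BglII cuts after the first base of each site, so after positions 4, 209.
The KpnI site (GGTACC) starts at position 175.
KpnI cuts after base 5 of each site (before the last base), so after position 179.
Combined cut positions: 4, 179, 209.
Linear molecule, 3 cuts → 4 fragments:
  1–4 → 4 bp
  5–179 → 175 bp
  180–209 → 30 bp
  210–219 → 10 bp
Sorted largest to smallest: 175, 30, 10, 4 bp.

175, 30, 10, 4 bp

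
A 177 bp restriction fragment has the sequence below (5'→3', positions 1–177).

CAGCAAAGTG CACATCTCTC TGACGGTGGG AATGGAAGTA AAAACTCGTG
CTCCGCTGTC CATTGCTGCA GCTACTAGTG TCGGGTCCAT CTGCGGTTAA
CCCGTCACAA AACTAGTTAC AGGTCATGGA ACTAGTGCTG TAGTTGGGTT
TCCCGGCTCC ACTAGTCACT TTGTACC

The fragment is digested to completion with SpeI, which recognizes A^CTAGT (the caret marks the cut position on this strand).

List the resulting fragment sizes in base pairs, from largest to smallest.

74, 38, 30, 19, 16 bp

SpeI sites (ACTAGT) start at positions 74, 112, 131, 161.
SpeI cuts after the first base of each site, so after positions 74, 112, 131, 161.
Linear molecule, 4 cuts → 5 fragments:
  1–74 → 74 bp
  75–112 → 38 bp
  113–131 → 19 bp
  132–161 → 30 bp
  162–177 → 16 bp
Sorted largest to smallest: 74, 38, 30, 19, 16 bp.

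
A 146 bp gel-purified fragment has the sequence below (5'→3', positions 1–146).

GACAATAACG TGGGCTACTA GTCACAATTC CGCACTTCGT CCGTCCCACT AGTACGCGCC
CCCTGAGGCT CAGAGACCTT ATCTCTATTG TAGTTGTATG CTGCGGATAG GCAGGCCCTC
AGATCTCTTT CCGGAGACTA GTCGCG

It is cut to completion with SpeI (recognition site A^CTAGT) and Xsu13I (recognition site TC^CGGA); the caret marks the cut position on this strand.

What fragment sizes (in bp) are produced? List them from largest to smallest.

SpeI sites (ACTAGT) start at positions 17, 48, 137.
SpeI cuts after the first base of each site, so after positions 17, 48, 137.
The Xsu13I site (TCCGGA) starts at position 130.
Xsu13I cuts after base 2 of each site, so after position 131.
Combined cut positions: 17, 48, 131, 137.
Linear molecule, 4 cuts → 5 fragments:
  1–17 → 17 bp
  18–48 → 31 bp
  49–131 → 83 bp
  132–137 → 6 bp
  138–146 → 9 bp
Sorted largest to smallest: 83, 31, 17, 9, 6 bp.

83, 31, 17, 9, 6 bp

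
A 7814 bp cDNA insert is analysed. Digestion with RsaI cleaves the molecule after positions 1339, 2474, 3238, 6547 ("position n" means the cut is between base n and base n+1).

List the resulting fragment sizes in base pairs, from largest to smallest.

Linear molecule, 4 cuts → 5 fragments:
  1339 − 0 = 1339 bp
  2474 − 1339 = 1135 bp
  3238 − 2474 = 764 bp
  6547 − 3238 = 3309 bp
  7814 − 6547 = 1267 bp
Sorted largest to smallest: 3309, 1339, 1267, 1135, 764 bp.

3309, 1339, 1267, 1135, 764 bp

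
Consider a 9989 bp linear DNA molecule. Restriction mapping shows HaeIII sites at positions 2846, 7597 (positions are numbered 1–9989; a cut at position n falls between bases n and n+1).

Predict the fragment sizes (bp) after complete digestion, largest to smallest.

Linear molecule, 2 cuts → 3 fragments:
  2846 − 0 = 2846 bp
  7597 − 2846 = 4751 bp
  9989 − 7597 = 2392 bp
Sorted largest to smallest: 4751, 2846, 2392 bp.

4751, 2846, 2392 bp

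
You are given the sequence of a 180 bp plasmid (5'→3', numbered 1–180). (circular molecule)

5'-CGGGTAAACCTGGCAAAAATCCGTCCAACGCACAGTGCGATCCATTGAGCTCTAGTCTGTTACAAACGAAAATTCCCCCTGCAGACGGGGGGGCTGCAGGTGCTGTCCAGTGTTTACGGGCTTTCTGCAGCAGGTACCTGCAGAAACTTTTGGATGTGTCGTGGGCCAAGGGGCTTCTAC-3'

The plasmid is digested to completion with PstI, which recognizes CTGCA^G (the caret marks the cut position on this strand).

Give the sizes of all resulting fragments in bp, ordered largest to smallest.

121, 31, 15, 13 bp

PstI sites (CTGCAG) start at positions 79, 94, 125, 138.
PstI cuts after base 5 of each site (before the last base), so after positions 83, 98, 129, 142.
Circular molecule, 4 cuts → 4 fragments:
  84–98 → 15 bp
  99–129 → 31 bp
  130–142 → 13 bp
  143–180 then 1–83 → 38 + 83 = 121 bp
Sorted largest to smallest: 121, 31, 15, 13 bp.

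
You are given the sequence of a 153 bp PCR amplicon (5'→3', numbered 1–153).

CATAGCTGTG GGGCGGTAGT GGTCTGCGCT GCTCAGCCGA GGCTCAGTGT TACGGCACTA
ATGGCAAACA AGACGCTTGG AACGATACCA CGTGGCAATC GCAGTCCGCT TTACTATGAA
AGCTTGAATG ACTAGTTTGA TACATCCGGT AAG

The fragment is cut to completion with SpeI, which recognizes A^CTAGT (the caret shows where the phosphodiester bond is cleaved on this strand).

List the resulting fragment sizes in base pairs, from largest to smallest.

131, 22 bp

The SpeI site (ACTAGT) starts at position 131.
SpeI cuts after the first base of each site, so after position 131.
Linear molecule, 1 cut → 2 fragments:
  1–131 → 131 bp
  132–153 → 22 bp
Sorted largest to smallest: 131, 22 bp.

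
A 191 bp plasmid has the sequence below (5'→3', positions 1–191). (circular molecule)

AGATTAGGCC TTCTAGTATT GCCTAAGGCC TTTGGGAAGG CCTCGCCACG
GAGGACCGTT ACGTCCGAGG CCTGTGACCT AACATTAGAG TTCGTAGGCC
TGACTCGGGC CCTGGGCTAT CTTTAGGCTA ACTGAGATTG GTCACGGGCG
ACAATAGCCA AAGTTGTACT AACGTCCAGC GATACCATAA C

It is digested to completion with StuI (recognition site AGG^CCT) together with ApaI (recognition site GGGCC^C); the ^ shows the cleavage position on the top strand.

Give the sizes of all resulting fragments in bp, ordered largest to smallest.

StuI sites (AGGCCT) start at positions 6, 26, 38, 68, 96.
StuI cuts after base 3 of each site, so after positions 8, 28, 40, 70, 98.
The ApaI site (GGGCCC) starts at position 107.
ApaI cuts after base 5 of each site (before the last base), so after position 111.
Combined cut positions: 8, 28, 40, 70, 98, 111.
Circular molecule, 6 cuts → 6 fragments:
  9–28 → 20 bp
  29–40 → 12 bp
  41–70 → 30 bp
  71–98 → 28 bp
  99–111 → 13 bp
  112–191 then 1–8 → 80 + 8 = 88 bp
Sorted largest to smallest: 88, 30, 28, 20, 13, 12 bp.

88, 30, 28, 20, 13, 12 bp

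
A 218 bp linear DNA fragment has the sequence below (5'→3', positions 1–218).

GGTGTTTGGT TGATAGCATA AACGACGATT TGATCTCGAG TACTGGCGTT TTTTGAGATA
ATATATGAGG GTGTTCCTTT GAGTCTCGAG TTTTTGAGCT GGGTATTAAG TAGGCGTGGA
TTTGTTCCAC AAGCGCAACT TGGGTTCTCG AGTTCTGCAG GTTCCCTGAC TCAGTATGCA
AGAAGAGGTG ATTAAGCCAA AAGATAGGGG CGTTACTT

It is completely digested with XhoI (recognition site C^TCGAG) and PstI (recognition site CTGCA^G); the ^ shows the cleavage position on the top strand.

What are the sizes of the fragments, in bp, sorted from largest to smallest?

62, 59, 50, 35, 12 bp

XhoI sites (CTCGAG) start at positions 35, 85, 147.
XhoI cuts after the first base of each site, so after positions 35, 85, 147.
The PstI site (CTGCAG) starts at position 155.
PstI cuts after base 5 of each site (before the last base), so after position 159.
Combined cut positions: 35, 85, 147, 159.
Linear molecule, 4 cuts → 5 fragments:
  1–35 → 35 bp
  36–85 → 50 bp
  86–147 → 62 bp
  148–159 → 12 bp
  160–218 → 59 bp
Sorted largest to smallest: 62, 59, 50, 35, 12 bp.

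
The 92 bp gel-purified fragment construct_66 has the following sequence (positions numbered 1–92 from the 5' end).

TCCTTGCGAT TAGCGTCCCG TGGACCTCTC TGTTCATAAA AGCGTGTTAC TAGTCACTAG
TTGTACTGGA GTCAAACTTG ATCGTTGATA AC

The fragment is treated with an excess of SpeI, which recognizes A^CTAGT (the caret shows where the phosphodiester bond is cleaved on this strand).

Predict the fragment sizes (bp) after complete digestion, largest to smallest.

49, 36, 7 bp

SpeI sites (ACTAGT) start at positions 49, 56.
SpeI cuts after the first base of each site, so after positions 49, 56.
Linear molecule, 2 cuts → 3 fragments:
  1–49 → 49 bp
  50–56 → 7 bp
  57–92 → 36 bp
Sorted largest to smallest: 49, 36, 7 bp.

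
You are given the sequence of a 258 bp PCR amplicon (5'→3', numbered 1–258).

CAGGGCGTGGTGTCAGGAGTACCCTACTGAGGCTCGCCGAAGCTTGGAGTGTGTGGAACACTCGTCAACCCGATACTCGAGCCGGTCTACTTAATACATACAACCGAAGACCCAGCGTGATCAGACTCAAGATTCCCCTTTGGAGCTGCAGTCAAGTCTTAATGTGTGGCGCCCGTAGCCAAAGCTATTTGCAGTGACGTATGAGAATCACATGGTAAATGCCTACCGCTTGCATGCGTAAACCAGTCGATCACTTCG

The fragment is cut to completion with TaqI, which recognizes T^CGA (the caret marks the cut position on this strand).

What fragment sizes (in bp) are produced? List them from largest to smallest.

170, 77, 11 bp

TaqI sites (TCGA) start at positions 77, 247.
TaqI cuts after the first base of each site, so after positions 77, 247.
Linear molecule, 2 cuts → 3 fragments:
  1–77 → 77 bp
  78–247 → 170 bp
  248–258 → 11 bp
Sorted largest to smallest: 170, 77, 11 bp.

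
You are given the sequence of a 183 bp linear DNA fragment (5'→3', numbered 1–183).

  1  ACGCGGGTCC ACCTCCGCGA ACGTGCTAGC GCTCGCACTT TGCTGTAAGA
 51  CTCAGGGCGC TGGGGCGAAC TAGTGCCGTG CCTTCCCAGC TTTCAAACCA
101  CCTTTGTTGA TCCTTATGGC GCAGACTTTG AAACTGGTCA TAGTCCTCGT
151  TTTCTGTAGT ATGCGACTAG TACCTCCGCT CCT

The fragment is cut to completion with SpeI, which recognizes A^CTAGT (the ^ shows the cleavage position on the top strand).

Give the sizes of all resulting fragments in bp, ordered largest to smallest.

97, 69, 17 bp

SpeI sites (ACTAGT) start at positions 69, 166.
SpeI cuts after the first base of each site, so after positions 69, 166.
Linear molecule, 2 cuts → 3 fragments:
  1–69 → 69 bp
  70–166 → 97 bp
  167–183 → 17 bp
Sorted largest to smallest: 97, 69, 17 bp.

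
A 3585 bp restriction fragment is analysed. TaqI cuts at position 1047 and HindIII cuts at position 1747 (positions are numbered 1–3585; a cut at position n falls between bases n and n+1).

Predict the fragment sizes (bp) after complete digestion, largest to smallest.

1838, 1047, 700 bp

Combined cut positions (sorted): 1047, 1747.
Linear molecule, 2 cuts → 3 fragments:
  1047 − 0 = 1047 bp
  1747 − 1047 = 700 bp
  3585 − 1747 = 1838 bp
Sorted largest to smallest: 1838, 1047, 700 bp.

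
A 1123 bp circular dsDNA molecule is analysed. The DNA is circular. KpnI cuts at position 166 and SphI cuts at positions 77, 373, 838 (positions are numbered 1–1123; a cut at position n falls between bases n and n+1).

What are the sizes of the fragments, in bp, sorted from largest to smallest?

465, 362, 207, 89 bp

Combined cut positions (sorted): 77, 166, 373, 838.
Circular molecule, 4 cuts → 4 fragments:
  166 − 77 = 89 bp
  373 − 166 = 207 bp
  838 − 373 = 465 bp
  wrap: 1123 − 838 + 77 = 362 bp
Sorted largest to smallest: 465, 362, 207, 89 bp.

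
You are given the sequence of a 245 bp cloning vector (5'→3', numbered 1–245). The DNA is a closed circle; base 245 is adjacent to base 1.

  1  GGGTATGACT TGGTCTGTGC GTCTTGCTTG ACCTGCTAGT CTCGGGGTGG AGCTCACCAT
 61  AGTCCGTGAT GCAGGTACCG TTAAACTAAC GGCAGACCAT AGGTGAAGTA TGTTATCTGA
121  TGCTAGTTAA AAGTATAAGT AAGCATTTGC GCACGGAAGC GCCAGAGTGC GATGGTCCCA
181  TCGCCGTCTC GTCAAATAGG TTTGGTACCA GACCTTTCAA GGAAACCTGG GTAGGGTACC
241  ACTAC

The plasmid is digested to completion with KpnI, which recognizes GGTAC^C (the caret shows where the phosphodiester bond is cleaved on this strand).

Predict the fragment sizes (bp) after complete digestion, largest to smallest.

KpnI sites (GGTACC) start at positions 74, 204, 235.
KpnI cuts after base 5 of each site (before the last base), so after positions 78, 208, 239.
Circular molecule, 3 cuts → 3 fragments:
  79–208 → 130 bp
  209–239 → 31 bp
  240–245 then 1–78 → 6 + 78 = 84 bp
Sorted largest to smallest: 130, 84, 31 bp.

130, 84, 31 bp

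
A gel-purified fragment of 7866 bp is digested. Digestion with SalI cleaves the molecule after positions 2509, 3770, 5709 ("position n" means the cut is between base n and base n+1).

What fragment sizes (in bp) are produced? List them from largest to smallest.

Linear molecule, 3 cuts → 4 fragments:
  2509 − 0 = 2509 bp
  3770 − 2509 = 1261 bp
  5709 − 3770 = 1939 bp
  7866 − 5709 = 2157 bp
Sorted largest to smallest: 2509, 2157, 1939, 1261 bp.

2509, 2157, 1939, 1261 bp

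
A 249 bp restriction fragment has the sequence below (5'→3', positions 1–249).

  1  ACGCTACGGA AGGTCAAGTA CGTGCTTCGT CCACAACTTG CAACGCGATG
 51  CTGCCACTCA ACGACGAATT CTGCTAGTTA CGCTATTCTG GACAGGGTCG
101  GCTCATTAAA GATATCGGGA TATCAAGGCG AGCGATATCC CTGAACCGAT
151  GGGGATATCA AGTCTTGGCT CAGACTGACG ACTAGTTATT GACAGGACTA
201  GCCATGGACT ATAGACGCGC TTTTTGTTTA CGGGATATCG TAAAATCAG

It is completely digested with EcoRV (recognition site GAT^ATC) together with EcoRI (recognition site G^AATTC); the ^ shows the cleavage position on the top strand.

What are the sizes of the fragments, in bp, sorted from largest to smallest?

EcoRV sites (GATATC) start at positions 111, 119, 134, 154, 234.
EcoRV cuts after base 3 of each site, so after positions 113, 121, 136, 156, 236.
The EcoRI site (GAATTC) starts at position 66.
EcoRI cuts after the first base of each site, so after position 66.
Combined cut positions: 66, 113, 121, 136, 156, 236.
Linear molecule, 6 cuts → 7 fragments:
  1–66 → 66 bp
  67–113 → 47 bp
  114–121 → 8 bp
  122–136 → 15 bp
  137–156 → 20 bp
  157–236 → 80 bp
  237–249 → 13 bp
Sorted largest to smallest: 80, 66, 47, 20, 15, 13, 8 bp.

80, 66, 47, 20, 15, 13, 8 bp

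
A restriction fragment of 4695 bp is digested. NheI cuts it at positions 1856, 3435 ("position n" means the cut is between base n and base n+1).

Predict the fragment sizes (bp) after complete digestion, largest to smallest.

1856, 1579, 1260 bp

Linear molecule, 2 cuts → 3 fragments:
  1856 − 0 = 1856 bp
  3435 − 1856 = 1579 bp
  4695 − 3435 = 1260 bp
Sorted largest to smallest: 1856, 1579, 1260 bp.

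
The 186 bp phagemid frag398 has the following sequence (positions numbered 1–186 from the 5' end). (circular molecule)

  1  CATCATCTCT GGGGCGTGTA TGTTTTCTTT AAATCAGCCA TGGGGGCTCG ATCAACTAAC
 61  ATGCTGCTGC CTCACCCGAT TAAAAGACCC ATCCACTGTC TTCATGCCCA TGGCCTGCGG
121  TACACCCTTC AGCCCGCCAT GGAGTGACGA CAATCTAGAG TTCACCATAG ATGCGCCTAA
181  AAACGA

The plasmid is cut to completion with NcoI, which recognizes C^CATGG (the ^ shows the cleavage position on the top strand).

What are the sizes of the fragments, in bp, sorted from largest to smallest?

NcoI sites (CCATGG) start at positions 38, 108, 137.
NcoI cuts after the first base of each site, so after positions 38, 108, 137.
Circular molecule, 3 cuts → 3 fragments:
  39–108 → 70 bp
  109–137 → 29 bp
  138–186 then 1–38 → 49 + 38 = 87 bp
Sorted largest to smallest: 87, 70, 29 bp.

87, 70, 29 bp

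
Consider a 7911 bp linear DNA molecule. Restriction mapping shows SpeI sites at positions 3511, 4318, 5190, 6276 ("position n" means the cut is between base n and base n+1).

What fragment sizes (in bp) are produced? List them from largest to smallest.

Linear molecule, 4 cuts → 5 fragments:
  3511 − 0 = 3511 bp
  4318 − 3511 = 807 bp
  5190 − 4318 = 872 bp
  6276 − 5190 = 1086 bp
  7911 − 6276 = 1635 bp
Sorted largest to smallest: 3511, 1635, 1086, 872, 807 bp.

3511, 1635, 1086, 872, 807 bp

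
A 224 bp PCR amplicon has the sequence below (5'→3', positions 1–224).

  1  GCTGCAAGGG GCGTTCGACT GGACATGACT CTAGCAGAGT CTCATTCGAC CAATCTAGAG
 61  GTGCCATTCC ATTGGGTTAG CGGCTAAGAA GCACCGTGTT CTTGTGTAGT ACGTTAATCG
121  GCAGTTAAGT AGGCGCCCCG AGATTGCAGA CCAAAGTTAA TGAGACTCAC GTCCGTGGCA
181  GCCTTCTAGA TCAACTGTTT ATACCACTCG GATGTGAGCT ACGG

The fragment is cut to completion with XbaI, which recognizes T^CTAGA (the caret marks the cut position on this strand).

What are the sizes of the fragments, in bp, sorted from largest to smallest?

XbaI sites (TCTAGA) start at positions 54, 185.
XbaI cuts after the first base of each site, so after positions 54, 185.
Linear molecule, 2 cuts → 3 fragments:
  1–54 → 54 bp
  55–185 → 131 bp
  186–224 → 39 bp
Sorted largest to smallest: 131, 54, 39 bp.

131, 54, 39 bp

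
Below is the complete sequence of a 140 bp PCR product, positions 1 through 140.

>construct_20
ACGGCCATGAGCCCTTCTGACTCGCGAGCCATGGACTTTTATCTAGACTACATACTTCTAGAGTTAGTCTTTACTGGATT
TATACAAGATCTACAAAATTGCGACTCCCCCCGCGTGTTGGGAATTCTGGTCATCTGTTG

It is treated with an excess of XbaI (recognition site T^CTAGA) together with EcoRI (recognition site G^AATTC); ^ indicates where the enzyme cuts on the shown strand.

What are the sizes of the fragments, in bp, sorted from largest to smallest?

65, 42, 18, 15 bp

XbaI sites (TCTAGA) start at positions 42, 57.
XbaI cuts after the first base of each site, so after positions 42, 57.
The EcoRI site (GAATTC) starts at position 122.
EcoRI cuts after the first base of each site, so after position 122.
Combined cut positions: 42, 57, 122.
Linear molecule, 3 cuts → 4 fragments:
  1–42 → 42 bp
  43–57 → 15 bp
  58–122 → 65 bp
  123–140 → 18 bp
Sorted largest to smallest: 65, 42, 18, 15 bp.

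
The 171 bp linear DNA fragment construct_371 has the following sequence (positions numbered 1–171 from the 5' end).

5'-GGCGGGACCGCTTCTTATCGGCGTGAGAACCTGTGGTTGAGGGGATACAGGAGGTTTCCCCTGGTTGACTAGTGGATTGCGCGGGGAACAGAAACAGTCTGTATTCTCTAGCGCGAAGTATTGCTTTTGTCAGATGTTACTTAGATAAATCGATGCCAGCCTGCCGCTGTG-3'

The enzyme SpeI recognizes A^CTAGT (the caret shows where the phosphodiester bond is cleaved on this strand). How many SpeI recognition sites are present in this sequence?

ACTAGT occurs starting at position 68.
SpeI cuts at 1 site.

1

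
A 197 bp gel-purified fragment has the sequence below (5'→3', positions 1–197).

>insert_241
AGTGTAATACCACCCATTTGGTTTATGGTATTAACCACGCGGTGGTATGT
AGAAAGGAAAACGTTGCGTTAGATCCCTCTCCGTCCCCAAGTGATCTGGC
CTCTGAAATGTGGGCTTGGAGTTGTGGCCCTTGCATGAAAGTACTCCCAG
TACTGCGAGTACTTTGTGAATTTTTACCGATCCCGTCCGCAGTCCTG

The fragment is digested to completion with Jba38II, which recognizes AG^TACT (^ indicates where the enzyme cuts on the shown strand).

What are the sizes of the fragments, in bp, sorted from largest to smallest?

Jba38II sites (AGTACT) start at positions 140, 149, 158.
Jba38II cuts after base 2 of each site, so after positions 141, 150, 159.
Linear molecule, 3 cuts → 4 fragments:
  1–141 → 141 bp
  142–150 → 9 bp
  151–159 → 9 bp
  160–197 → 38 bp
Sorted largest to smallest: 141, 38, 9, 9 bp.

141, 38, 9, 9 bp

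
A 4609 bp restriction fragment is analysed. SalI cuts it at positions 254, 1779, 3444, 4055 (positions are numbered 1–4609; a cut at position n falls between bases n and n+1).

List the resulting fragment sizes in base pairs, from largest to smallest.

Linear molecule, 4 cuts → 5 fragments:
  254 − 0 = 254 bp
  1779 − 254 = 1525 bp
  3444 − 1779 = 1665 bp
  4055 − 3444 = 611 bp
  4609 − 4055 = 554 bp
Sorted largest to smallest: 1665, 1525, 611, 554, 254 bp.

1665, 1525, 611, 554, 254 bp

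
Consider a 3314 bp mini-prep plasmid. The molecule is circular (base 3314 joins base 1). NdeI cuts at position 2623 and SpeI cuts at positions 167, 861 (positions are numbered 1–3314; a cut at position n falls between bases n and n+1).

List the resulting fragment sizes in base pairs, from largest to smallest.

Combined cut positions (sorted): 167, 861, 2623.
Circular molecule, 3 cuts → 3 fragments:
  861 − 167 = 694 bp
  2623 − 861 = 1762 bp
  wrap: 3314 − 2623 + 167 = 858 bp
Sorted largest to smallest: 1762, 858, 694 bp.

1762, 858, 694 bp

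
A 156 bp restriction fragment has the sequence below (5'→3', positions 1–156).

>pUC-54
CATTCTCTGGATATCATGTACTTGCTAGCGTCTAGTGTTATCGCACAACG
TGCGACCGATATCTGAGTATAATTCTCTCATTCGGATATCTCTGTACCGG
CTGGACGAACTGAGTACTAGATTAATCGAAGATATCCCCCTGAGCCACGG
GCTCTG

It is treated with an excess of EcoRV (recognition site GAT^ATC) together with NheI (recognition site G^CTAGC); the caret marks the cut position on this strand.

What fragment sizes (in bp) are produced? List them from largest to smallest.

46, 36, 27, 23, 12, 12 bp

EcoRV sites (GATATC) start at positions 10, 58, 85, 131.
EcoRV cuts after base 3 of each site, so after positions 12, 60, 87, 133.
The NheI site (GCTAGC) starts at position 24.
NheI cuts after the first base of each site, so after position 24.
Combined cut positions: 12, 24, 60, 87, 133.
Linear molecule, 5 cuts → 6 fragments:
  1–12 → 12 bp
  13–24 → 12 bp
  25–60 → 36 bp
  61–87 → 27 bp
  88–133 → 46 bp
  134–156 → 23 bp
Sorted largest to smallest: 46, 36, 27, 23, 12, 12 bp.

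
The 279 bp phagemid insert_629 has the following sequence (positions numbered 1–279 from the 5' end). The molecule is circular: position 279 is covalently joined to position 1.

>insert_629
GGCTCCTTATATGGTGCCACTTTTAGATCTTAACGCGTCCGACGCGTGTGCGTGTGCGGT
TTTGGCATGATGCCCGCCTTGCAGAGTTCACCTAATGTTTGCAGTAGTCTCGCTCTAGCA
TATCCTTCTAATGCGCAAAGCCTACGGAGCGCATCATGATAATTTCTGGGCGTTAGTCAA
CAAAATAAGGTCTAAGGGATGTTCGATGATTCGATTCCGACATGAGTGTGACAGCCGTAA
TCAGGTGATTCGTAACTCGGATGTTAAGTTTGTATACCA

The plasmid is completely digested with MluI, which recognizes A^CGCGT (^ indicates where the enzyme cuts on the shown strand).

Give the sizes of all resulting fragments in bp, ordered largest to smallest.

MluI sites (ACGCGT) start at positions 33, 42.
MluI cuts after the first base of each site, so after positions 33, 42.
Circular molecule, 2 cuts → 2 fragments:
  34–42 → 9 bp
  43–279 then 1–33 → 237 + 33 = 270 bp
Sorted largest to smallest: 270, 9 bp.

270, 9 bp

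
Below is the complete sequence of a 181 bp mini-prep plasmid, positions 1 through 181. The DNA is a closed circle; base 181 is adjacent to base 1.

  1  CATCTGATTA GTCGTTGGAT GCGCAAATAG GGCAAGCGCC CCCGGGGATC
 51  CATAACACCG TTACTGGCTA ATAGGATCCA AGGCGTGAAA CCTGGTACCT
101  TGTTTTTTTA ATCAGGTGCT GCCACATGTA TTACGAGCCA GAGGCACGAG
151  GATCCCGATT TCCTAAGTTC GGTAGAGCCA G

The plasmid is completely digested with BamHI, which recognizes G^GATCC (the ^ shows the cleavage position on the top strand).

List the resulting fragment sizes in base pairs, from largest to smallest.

77, 76, 28 bp

BamHI sites (GGATCC) start at positions 46, 74, 150.
BamHI cuts after the first base of each site, so after positions 46, 74, 150.
Circular molecule, 3 cuts → 3 fragments:
  47–74 → 28 bp
  75–150 → 76 bp
  151–181 then 1–46 → 31 + 46 = 77 bp
Sorted largest to smallest: 77, 76, 28 bp.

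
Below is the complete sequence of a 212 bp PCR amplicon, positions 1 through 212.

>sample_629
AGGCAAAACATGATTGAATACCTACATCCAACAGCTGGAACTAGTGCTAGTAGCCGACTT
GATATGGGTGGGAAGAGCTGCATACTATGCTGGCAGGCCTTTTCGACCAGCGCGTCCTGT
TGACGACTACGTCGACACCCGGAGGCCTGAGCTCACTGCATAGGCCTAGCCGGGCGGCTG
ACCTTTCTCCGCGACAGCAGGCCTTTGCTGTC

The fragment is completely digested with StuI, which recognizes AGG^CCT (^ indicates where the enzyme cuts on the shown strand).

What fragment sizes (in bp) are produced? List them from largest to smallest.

97, 48, 37, 19, 11 bp

StuI sites (AGGCCT) start at positions 95, 143, 162, 199.
StuI cuts after base 3 of each site, so after positions 97, 145, 164, 201.
Linear molecule, 4 cuts → 5 fragments:
  1–97 → 97 bp
  98–145 → 48 bp
  146–164 → 19 bp
  165–201 → 37 bp
  202–212 → 11 bp
Sorted largest to smallest: 97, 48, 37, 19, 11 bp.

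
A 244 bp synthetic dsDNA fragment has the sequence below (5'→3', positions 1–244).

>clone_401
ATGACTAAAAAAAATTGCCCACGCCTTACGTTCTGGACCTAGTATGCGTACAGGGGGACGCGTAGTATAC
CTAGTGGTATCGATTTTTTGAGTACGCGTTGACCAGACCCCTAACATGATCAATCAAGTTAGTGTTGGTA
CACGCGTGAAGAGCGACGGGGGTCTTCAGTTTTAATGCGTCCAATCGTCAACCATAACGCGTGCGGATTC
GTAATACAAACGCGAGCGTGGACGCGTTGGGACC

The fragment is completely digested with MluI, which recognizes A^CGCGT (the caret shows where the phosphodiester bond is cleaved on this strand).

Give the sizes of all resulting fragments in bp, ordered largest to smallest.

58, 55, 48, 36, 35, 12 bp

MluI sites (ACGCGT) start at positions 58, 94, 142, 197, 232.
MluI cuts after the first base of each site, so after positions 58, 94, 142, 197, 232.
Linear molecule, 5 cuts → 6 fragments:
  1–58 → 58 bp
  59–94 → 36 bp
  95–142 → 48 bp
  143–197 → 55 bp
  198–232 → 35 bp
  233–244 → 12 bp
Sorted largest to smallest: 58, 55, 48, 36, 35, 12 bp.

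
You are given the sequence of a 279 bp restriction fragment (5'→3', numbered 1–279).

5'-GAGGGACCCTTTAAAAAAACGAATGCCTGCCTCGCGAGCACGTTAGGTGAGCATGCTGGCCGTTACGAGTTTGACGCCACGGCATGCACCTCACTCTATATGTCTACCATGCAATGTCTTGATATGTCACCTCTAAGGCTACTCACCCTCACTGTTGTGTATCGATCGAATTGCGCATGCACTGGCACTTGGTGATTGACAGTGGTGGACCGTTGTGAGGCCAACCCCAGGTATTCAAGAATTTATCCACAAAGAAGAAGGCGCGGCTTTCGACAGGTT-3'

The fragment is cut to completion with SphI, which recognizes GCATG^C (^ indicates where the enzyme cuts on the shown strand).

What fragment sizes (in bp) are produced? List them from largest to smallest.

SphI sites (GCATGC) start at positions 51, 82, 175.
SphI cuts after base 5 of each site (before the last base), so after positions 55, 86, 179.
Linear molecule, 3 cuts → 4 fragments:
  1–55 → 55 bp
  56–86 → 31 bp
  87–179 → 93 bp
  180–279 → 100 bp
Sorted largest to smallest: 100, 93, 55, 31 bp.

100, 93, 55, 31 bp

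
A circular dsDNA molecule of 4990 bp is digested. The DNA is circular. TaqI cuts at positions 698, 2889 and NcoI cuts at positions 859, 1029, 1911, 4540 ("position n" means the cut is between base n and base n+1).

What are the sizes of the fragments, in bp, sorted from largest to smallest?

Combined cut positions (sorted): 698, 859, 1029, 1911, 2889, 4540.
Circular molecule, 6 cuts → 6 fragments:
  859 − 698 = 161 bp
  1029 − 859 = 170 bp
  1911 − 1029 = 882 bp
  2889 − 1911 = 978 bp
  4540 − 2889 = 1651 bp
  wrap: 4990 − 4540 + 698 = 1148 bp
Sorted largest to smallest: 1651, 1148, 978, 882, 170, 161 bp.

1651, 1148, 978, 882, 170, 161 bp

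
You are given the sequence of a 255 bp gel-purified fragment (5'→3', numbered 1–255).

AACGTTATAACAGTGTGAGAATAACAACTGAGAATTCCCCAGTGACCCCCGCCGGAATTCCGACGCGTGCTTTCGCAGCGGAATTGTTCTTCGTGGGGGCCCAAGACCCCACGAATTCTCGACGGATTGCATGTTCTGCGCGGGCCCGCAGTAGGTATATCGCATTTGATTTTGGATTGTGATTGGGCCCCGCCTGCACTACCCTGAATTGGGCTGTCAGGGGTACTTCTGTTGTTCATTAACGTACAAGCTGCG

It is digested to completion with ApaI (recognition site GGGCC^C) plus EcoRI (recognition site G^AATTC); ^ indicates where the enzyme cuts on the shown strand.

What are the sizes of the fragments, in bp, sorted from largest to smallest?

66, 46, 43, 33, 32, 23, 12 bp

ApaI sites (GGGCCC) start at positions 97, 142, 185.
ApaI cuts after base 5 of each site (before the last base), so after positions 101, 146, 189.
EcoRI sites (GAATTC) start at positions 32, 55, 113.
EcoRI cuts after the first base of each site, so after positions 32, 55, 113.
Combined cut positions: 32, 55, 101, 113, 146, 189.
Linear molecule, 6 cuts → 7 fragments:
  1–32 → 32 bp
  33–55 → 23 bp
  56–101 → 46 bp
  102–113 → 12 bp
  114–146 → 33 bp
  147–189 → 43 bp
  190–255 → 66 bp
Sorted largest to smallest: 66, 46, 43, 33, 32, 23, 12 bp.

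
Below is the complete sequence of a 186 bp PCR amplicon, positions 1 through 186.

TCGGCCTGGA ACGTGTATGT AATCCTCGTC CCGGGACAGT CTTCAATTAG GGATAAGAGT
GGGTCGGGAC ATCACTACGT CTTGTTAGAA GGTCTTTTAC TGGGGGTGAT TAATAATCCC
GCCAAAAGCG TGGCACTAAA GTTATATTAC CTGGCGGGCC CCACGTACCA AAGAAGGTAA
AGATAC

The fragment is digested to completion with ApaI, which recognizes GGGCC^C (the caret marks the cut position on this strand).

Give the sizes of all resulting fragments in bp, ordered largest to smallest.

The ApaI site (GGGCCC) starts at position 156.
ApaI cuts after base 5 of each site (before the last base), so after position 160.
Linear molecule, 1 cut → 2 fragments:
  1–160 → 160 bp
  161–186 → 26 bp
Sorted largest to smallest: 160, 26 bp.

160, 26 bp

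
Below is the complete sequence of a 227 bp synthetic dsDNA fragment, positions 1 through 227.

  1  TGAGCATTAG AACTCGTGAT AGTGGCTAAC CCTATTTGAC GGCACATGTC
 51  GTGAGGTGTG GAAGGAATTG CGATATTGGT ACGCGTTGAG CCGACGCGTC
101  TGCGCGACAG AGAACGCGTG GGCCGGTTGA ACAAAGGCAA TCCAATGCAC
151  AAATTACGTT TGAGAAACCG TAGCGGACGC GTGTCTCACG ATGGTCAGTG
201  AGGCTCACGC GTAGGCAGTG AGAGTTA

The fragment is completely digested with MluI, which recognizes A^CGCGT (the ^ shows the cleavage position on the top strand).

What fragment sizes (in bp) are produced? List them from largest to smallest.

81, 63, 30, 20, 20, 13 bp

MluI sites (ACGCGT) start at positions 81, 94, 114, 177, 207.
MluI cuts after the first base of each site, so after positions 81, 94, 114, 177, 207.
Linear molecule, 5 cuts → 6 fragments:
  1–81 → 81 bp
  82–94 → 13 bp
  95–114 → 20 bp
  115–177 → 63 bp
  178–207 → 30 bp
  208–227 → 20 bp
Sorted largest to smallest: 81, 63, 30, 20, 20, 13 bp.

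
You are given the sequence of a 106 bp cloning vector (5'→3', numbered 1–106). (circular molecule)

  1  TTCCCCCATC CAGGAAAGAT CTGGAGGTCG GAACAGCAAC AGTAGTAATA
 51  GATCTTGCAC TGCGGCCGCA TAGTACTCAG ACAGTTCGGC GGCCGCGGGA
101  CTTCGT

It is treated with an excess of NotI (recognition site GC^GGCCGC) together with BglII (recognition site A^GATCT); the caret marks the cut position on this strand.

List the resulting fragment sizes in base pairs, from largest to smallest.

33, 33, 27, 13 bp

NotI sites (GCGGCCGC) start at positions 62, 89.
NotI cuts after base 2 of each site, so after positions 63, 90.
BglII sites (AGATCT) start at positions 17, 50.
BglII cuts after the first base of each site, so after positions 17, 50.
Combined cut positions: 17, 50, 63, 90.
Circular molecule, 4 cuts → 4 fragments:
  18–50 → 33 bp
  51–63 → 13 bp
  64–90 → 27 bp
  91–106 then 1–17 → 16 + 17 = 33 bp
Sorted largest to smallest: 33, 33, 27, 13 bp.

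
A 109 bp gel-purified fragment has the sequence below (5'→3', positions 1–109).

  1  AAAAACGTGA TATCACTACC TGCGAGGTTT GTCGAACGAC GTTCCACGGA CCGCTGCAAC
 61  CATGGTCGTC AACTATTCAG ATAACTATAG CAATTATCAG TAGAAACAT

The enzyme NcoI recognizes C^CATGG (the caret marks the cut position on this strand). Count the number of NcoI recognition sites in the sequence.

CCATGG occurs starting at position 60.
NcoI cuts at 1 site.

1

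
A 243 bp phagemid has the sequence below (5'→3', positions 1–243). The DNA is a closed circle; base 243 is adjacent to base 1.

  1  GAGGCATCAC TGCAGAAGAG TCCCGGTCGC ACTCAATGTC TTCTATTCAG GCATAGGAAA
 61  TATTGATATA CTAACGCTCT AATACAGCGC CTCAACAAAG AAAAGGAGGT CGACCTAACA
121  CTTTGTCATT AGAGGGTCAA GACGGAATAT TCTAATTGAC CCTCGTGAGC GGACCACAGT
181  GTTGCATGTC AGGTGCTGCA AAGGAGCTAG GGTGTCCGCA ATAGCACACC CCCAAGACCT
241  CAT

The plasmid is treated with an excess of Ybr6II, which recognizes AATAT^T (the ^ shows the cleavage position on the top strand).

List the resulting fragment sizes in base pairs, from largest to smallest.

156, 87 bp

Ybr6II sites (AATATT) start at positions 59, 146.
Ybr6II cuts after base 5 of each site (before the last base), so after positions 63, 150.
Circular molecule, 2 cuts → 2 fragments:
  64–150 → 87 bp
  151–243 then 1–63 → 93 + 63 = 156 bp
Sorted largest to smallest: 156, 87 bp.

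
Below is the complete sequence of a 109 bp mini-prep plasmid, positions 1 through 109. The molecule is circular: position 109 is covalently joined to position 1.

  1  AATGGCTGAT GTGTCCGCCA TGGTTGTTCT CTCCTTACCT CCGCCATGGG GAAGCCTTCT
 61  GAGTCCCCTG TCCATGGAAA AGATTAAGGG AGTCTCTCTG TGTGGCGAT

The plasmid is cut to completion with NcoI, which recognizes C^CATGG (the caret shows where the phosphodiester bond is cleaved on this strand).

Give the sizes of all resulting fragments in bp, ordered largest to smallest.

NcoI sites (CCATGG) start at positions 18, 44, 72.
NcoI cuts after the first base of each site, so after positions 18, 44, 72.
Circular molecule, 3 cuts → 3 fragments:
  19–44 → 26 bp
  45–72 → 28 bp
  73–109 then 1–18 → 37 + 18 = 55 bp
Sorted largest to smallest: 55, 28, 26 bp.

55, 28, 26 bp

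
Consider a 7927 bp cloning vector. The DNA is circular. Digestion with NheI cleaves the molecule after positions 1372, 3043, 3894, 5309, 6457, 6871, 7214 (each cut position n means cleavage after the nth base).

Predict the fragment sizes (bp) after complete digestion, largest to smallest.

Circular molecule, 7 cuts → 7 fragments:
  3043 − 1372 = 1671 bp
  3894 − 3043 = 851 bp
  5309 − 3894 = 1415 bp
  6457 − 5309 = 1148 bp
  6871 − 6457 = 414 bp
  7214 − 6871 = 343 bp
  wrap: 7927 − 7214 + 1372 = 2085 bp
Sorted largest to smallest: 2085, 1671, 1415, 1148, 851, 414, 343 bp.

2085, 1671, 1415, 1148, 851, 414, 343 bp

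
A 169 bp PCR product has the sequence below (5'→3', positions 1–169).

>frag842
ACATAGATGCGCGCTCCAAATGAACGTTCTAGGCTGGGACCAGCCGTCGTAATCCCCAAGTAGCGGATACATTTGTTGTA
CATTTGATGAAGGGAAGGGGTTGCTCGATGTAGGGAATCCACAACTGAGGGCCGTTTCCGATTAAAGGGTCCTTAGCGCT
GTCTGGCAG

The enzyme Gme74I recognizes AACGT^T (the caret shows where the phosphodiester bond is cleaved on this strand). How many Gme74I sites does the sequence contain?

AACGTT occurs starting at position 23.
Gme74I cuts at 1 site.

1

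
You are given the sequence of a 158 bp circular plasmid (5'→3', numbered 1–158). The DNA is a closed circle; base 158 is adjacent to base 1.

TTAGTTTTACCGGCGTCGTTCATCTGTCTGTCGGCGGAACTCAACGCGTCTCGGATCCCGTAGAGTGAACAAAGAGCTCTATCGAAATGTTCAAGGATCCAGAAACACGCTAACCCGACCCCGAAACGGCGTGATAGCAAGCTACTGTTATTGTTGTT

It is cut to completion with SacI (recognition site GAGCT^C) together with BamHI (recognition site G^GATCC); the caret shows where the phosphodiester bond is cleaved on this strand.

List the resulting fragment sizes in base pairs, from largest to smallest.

116, 25, 17 bp

The SacI site (GAGCTC) starts at position 74.
SacI cuts after base 5 of each site (before the last base), so after position 78.
BamHI sites (GGATCC) start at positions 53, 95.
BamHI cuts after the first base of each site, so after positions 53, 95.
Combined cut positions: 53, 78, 95.
Circular molecule, 3 cuts → 3 fragments:
  54–78 → 25 bp
  79–95 → 17 bp
  96–158 then 1–53 → 63 + 53 = 116 bp
Sorted largest to smallest: 116, 25, 17 bp.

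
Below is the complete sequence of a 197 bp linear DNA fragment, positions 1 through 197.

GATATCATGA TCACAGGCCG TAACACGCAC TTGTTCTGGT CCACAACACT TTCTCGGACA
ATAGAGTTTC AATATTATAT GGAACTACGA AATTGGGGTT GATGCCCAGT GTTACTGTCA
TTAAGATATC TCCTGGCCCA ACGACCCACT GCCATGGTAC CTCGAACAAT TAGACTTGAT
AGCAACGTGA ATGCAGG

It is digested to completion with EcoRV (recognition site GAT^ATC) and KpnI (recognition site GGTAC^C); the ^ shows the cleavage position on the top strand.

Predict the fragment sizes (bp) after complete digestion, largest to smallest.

EcoRV sites (GATATC) start at positions 1, 125.
EcoRV cuts after base 3 of each site, so after positions 3, 127.
The KpnI site (GGTACC) starts at position 156.
KpnI cuts after base 5 of each site (before the last base), so after position 160.
Combined cut positions: 3, 127, 160.
Linear molecule, 3 cuts → 4 fragments:
  1–3 → 3 bp
  4–127 → 124 bp
  128–160 → 33 bp
  161–197 → 37 bp
Sorted largest to smallest: 124, 37, 33, 3 bp.

124, 37, 33, 3 bp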